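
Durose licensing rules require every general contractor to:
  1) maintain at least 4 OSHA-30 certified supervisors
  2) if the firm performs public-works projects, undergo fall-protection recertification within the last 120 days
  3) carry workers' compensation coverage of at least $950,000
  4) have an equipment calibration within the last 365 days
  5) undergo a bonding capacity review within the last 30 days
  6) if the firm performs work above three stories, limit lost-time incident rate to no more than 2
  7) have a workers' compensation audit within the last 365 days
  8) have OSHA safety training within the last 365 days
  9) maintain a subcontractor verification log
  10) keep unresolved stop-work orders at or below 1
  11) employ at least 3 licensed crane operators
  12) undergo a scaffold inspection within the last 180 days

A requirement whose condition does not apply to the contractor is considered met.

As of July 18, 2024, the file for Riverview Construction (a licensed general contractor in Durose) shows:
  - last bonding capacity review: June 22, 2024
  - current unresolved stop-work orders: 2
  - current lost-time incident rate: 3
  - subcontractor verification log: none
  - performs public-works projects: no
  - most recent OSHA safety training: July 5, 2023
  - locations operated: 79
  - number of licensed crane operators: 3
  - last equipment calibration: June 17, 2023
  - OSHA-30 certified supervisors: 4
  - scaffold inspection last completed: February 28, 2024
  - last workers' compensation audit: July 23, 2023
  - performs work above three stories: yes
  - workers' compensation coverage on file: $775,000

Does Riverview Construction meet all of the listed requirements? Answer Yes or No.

No

1. OSHA-30 certified supervisors 4 ≥ 4 → met
2. condition 'performs public-works projects' does not hold → requirement n/a → met
3. workers' compensation coverage $775,000 < $950,000 → not met
4. equipment calibration 397 days ago vs limit 365 → not met
5. bonding capacity review 26 days ago vs limit 30 → met
6. condition 'performs work above three stories' holds; lost-time incident rate 3 > 2 → not met
7. workers' compensation audit 361 days ago vs limit 365 → met
8. OSHA safety training 379 days ago vs limit 365 → not met
9. subcontractor verification log absent → not met
10. unresolved stop-work orders 2 > 1 → not met
11. licensed crane operators 3 ≥ 3 → met
12. scaffold inspection 141 days ago vs limit 180 → met
Not met: 3, 4, 6, 8, 9, 10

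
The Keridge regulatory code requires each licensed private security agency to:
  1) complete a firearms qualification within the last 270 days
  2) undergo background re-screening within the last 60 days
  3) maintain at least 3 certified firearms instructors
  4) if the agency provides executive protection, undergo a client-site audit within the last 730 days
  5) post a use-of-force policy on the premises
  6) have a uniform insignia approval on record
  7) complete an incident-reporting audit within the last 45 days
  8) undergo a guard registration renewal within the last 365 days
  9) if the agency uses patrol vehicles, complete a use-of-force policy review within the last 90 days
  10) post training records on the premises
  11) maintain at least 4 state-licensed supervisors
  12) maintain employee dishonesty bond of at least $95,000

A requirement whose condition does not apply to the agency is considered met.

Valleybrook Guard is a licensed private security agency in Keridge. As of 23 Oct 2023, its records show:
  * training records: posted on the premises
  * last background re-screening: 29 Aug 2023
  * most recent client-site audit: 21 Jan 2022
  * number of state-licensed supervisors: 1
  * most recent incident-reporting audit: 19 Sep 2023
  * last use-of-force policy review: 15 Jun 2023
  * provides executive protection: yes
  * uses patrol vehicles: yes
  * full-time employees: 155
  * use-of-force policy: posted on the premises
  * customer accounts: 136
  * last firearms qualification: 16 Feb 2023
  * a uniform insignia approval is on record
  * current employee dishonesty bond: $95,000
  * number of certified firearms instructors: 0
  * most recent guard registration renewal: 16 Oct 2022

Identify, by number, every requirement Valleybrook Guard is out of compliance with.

3, 8, 9, 11

1. firearms qualification 249 days ago vs limit 270 → met
2. background re-screening 55 days ago vs limit 60 → met
3. certified firearms instructors 0 < 3 → not met
4. condition 'provides executive protection' holds; client-site audit 640 days ago vs limit 730 → met
5. use-of-force policy present → met
6. uniform insignia approval present → met
7. incident-reporting audit 34 days ago vs limit 45 → met
8. guard registration renewal 372 days ago vs limit 365 → not met
9. condition 'uses patrol vehicles' holds; use-of-force policy review 130 days ago vs limit 90 → not met
10. training records present → met
11. state-licensed supervisors 1 < 4 → not met
12. employee dishonesty bond $95,000 ≥ $95,000 → met
Not met: 3, 8, 9, 11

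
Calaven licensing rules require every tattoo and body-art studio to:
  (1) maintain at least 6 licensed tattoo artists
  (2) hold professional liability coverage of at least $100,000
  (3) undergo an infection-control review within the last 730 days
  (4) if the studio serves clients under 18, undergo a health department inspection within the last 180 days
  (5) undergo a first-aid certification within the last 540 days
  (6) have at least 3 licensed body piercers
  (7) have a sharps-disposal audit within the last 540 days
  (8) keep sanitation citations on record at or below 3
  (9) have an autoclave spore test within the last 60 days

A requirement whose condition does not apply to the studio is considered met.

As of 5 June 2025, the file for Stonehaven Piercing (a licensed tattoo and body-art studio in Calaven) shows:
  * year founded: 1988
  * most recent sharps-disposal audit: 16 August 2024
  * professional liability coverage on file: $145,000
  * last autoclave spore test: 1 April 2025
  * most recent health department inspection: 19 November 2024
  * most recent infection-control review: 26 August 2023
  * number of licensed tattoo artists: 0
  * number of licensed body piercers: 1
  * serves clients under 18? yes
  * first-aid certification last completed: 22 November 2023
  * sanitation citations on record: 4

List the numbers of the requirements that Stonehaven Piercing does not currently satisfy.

1. licensed tattoo artists 0 < 6 → not met
2. professional liability coverage $145,000 ≥ $100,000 → met
3. infection-control review 649 days ago vs limit 730 → met
4. condition 'serves clients under 18' holds; health department inspection 198 days ago vs limit 180 → not met
5. first-aid certification 561 days ago vs limit 540 → not met
6. licensed body piercers 1 < 3 → not met
7. sharps-disposal audit 293 days ago vs limit 540 → met
8. sanitation citations on record 4 > 3 → not met
9. autoclave spore test 65 days ago vs limit 60 → not met
Not met: 1, 4, 5, 6, 8, 9

1, 4, 5, 6, 8, 9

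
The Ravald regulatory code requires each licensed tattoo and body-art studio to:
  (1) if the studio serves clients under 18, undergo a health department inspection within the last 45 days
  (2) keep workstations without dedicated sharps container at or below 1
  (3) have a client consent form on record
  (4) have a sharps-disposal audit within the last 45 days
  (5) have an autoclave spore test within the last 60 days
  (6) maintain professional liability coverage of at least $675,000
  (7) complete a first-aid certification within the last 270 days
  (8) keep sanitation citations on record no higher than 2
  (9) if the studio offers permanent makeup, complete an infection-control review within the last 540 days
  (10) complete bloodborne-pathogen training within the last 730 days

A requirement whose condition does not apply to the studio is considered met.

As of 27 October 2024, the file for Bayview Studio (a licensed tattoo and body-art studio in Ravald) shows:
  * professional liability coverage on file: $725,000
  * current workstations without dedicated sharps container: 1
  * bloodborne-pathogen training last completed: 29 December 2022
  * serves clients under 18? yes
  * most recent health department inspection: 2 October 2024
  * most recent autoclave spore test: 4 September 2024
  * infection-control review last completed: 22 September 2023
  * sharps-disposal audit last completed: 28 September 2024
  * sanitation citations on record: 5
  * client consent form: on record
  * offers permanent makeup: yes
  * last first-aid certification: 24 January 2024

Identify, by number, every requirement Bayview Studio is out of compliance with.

1. condition 'serves clients under 18' holds; health department inspection 25 days ago vs limit 45 → met
2. workstations without dedicated sharps container 1 ≤ 1 → met
3. client consent form present → met
4. sharps-disposal audit 29 days ago vs limit 45 → met
5. autoclave spore test 53 days ago vs limit 60 → met
6. professional liability coverage $725,000 ≥ $675,000 → met
7. first-aid certification 277 days ago vs limit 270 → not met
8. sanitation citations on record 5 > 2 → not met
9. condition 'offers permanent makeup' holds; infection-control review 401 days ago vs limit 540 → met
10. bloodborne-pathogen training 668 days ago vs limit 730 → met
Not met: 7, 8

7, 8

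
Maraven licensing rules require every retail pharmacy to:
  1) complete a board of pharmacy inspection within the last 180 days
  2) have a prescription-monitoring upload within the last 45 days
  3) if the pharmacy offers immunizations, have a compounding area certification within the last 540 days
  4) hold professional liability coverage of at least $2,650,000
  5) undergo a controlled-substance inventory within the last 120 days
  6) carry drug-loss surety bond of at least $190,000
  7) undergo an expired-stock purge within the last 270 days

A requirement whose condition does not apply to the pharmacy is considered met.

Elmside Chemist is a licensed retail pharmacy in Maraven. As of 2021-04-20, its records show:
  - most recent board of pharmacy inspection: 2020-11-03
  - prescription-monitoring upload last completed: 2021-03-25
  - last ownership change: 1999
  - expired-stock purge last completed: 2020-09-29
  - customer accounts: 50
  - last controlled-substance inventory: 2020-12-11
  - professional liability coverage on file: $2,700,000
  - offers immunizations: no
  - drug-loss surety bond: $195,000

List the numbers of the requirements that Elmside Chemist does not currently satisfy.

1. board of pharmacy inspection 168 days ago vs limit 180 → met
2. prescription-monitoring upload 26 days ago vs limit 45 → met
3. condition 'offers immunizations' does not hold → requirement n/a → met
4. professional liability coverage $2,700,000 ≥ $2,650,000 → met
5. controlled-substance inventory 130 days ago vs limit 120 → not met
6. drug-loss surety bond $195,000 ≥ $190,000 → met
7. expired-stock purge 203 days ago vs limit 270 → met
Not met: 5

5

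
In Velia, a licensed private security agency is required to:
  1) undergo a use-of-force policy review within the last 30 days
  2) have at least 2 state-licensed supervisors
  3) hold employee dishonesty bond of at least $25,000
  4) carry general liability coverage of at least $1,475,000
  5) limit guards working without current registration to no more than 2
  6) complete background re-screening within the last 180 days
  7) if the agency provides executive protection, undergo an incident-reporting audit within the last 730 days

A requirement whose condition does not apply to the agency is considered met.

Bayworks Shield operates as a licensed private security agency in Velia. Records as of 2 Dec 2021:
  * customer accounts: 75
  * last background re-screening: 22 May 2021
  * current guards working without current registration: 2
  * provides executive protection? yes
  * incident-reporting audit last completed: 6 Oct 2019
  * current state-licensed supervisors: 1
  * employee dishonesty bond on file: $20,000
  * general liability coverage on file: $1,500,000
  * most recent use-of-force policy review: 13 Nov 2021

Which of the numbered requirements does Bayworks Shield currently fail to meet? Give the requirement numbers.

2, 3, 6, 7

1. use-of-force policy review 19 days ago vs limit 30 → met
2. state-licensed supervisors 1 < 2 → not met
3. employee dishonesty bond $20,000 < $25,000 → not met
4. general liability coverage $1,500,000 ≥ $1,475,000 → met
5. guards working without current registration 2 ≤ 2 → met
6. background re-screening 194 days ago vs limit 180 → not met
7. condition 'provides executive protection' holds; incident-reporting audit 788 days ago vs limit 730 → not met
Not met: 2, 3, 6, 7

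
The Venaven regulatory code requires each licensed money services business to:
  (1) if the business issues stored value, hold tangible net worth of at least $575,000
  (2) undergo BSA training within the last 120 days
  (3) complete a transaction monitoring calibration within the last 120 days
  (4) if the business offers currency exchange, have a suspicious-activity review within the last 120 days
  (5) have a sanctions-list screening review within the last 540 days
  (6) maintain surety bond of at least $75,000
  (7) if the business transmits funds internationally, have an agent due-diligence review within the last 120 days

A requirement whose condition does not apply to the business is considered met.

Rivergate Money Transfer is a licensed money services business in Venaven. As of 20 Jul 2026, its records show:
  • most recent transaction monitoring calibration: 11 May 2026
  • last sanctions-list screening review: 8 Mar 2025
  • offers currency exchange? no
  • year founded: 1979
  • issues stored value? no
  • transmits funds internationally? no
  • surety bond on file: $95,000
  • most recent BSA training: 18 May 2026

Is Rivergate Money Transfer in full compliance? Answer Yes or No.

Yes

1. condition 'issues stored value' does not hold → requirement n/a → met
2. BSA training 63 days ago vs limit 120 → met
3. transaction monitoring calibration 70 days ago vs limit 120 → met
4. condition 'offers currency exchange' does not hold → requirement n/a → met
5. sanctions-list screening review 499 days ago vs limit 540 → met
6. surety bond $95,000 ≥ $75,000 → met
7. condition 'transmits funds internationally' does not hold → requirement n/a → met
All met.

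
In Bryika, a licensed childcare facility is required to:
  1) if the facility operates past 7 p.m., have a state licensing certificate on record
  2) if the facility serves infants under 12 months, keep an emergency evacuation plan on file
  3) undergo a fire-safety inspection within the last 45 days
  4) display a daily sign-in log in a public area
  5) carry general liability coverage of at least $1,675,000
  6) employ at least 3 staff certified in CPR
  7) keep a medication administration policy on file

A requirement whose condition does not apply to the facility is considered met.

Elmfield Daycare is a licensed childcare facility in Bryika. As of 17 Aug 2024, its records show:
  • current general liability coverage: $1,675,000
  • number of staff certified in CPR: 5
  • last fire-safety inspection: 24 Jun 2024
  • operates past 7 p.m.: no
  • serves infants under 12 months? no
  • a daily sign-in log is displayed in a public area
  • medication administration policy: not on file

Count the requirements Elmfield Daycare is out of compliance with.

2

1. condition 'operates past 7 p.m.' does not hold → requirement n/a → met
2. condition 'serves infants under 12 months' does not hold → requirement n/a → met
3. fire-safety inspection 54 days ago vs limit 45 → not met
4. daily sign-in log present → met
5. general liability coverage $1,675,000 ≥ $1,675,000 → met
6. staff certified in CPR 5 ≥ 3 → met
7. medication administration policy absent → not met
Not met: 2 of 7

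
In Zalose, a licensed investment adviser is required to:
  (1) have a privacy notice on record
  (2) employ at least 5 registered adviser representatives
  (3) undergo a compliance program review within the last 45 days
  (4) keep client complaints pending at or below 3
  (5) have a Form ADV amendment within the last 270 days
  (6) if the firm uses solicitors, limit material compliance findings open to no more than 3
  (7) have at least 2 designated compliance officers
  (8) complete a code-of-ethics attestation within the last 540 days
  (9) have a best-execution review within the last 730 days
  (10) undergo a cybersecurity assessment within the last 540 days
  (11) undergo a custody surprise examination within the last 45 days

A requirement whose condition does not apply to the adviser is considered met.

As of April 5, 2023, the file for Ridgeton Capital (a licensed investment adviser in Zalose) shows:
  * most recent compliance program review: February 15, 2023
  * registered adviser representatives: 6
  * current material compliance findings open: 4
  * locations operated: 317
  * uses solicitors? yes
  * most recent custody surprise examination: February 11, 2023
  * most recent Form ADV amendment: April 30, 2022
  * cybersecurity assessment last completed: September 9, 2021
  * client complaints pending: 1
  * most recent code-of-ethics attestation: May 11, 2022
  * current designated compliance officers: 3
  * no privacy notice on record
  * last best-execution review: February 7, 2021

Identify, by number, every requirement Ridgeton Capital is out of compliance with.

1, 3, 5, 6, 9, 10, 11

1. privacy notice absent → not met
2. registered adviser representatives 6 ≥ 5 → met
3. compliance program review 49 days ago vs limit 45 → not met
4. client complaints pending 1 ≤ 3 → met
5. Form ADV amendment 340 days ago vs limit 270 → not met
6. condition 'uses solicitors' holds; material compliance findings open 4 > 3 → not met
7. designated compliance officers 3 ≥ 2 → met
8. code-of-ethics attestation 329 days ago vs limit 540 → met
9. best-execution review 787 days ago vs limit 730 → not met
10. cybersecurity assessment 573 days ago vs limit 540 → not met
11. custody surprise examination 53 days ago vs limit 45 → not met
Not met: 1, 3, 5, 6, 9, 10, 11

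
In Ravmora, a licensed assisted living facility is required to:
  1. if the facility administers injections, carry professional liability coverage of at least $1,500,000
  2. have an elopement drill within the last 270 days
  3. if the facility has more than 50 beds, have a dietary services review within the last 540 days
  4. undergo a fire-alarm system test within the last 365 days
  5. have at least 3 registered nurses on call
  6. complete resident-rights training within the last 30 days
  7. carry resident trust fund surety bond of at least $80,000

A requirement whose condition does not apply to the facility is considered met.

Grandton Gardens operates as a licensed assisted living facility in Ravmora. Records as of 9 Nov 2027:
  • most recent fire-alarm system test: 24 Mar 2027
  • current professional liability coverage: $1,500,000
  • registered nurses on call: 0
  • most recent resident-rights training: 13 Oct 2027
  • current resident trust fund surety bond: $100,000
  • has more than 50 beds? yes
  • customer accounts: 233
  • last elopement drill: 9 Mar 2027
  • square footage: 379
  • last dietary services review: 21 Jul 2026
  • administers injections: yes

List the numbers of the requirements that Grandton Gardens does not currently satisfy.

5

1. condition 'administers injections' holds; professional liability coverage $1,500,000 ≥ $1,500,000 → met
2. elopement drill 245 days ago vs limit 270 → met
3. condition 'has more than 50 beds' holds; dietary services review 476 days ago vs limit 540 → met
4. fire-alarm system test 230 days ago vs limit 365 → met
5. registered nurses on call 0 < 3 → not met
6. resident-rights training 27 days ago vs limit 30 → met
7. resident trust fund surety bond $100,000 ≥ $80,000 → met
Not met: 5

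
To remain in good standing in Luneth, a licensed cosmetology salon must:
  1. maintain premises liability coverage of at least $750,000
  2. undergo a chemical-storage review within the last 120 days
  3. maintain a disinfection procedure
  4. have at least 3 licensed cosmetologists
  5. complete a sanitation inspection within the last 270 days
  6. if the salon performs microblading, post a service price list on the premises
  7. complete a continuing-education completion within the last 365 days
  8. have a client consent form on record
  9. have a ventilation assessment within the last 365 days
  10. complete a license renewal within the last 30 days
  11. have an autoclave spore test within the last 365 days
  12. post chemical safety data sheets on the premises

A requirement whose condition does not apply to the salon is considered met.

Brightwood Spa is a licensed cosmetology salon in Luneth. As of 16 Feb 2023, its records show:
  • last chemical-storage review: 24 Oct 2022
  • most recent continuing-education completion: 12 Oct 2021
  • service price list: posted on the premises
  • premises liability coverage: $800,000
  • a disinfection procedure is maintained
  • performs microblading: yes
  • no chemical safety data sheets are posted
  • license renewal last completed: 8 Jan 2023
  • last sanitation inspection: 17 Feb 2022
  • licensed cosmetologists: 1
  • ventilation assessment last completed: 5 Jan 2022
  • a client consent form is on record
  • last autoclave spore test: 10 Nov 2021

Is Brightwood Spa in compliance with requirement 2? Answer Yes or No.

2. chemical-storage review 115 days ago vs limit 120 → met

Yes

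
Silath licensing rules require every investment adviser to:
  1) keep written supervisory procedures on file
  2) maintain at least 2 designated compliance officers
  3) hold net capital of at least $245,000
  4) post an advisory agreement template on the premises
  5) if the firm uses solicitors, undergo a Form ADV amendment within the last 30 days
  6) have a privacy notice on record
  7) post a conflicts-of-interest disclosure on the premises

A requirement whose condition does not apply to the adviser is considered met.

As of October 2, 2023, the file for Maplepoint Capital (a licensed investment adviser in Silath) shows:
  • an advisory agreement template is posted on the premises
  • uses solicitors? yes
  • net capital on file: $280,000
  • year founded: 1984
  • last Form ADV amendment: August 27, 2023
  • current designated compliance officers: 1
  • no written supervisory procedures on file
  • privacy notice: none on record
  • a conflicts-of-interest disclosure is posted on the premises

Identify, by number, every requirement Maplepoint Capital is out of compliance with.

1, 2, 5, 6

1. written supervisory procedures absent → not met
2. designated compliance officers 1 < 2 → not met
3. net capital $280,000 ≥ $245,000 → met
4. advisory agreement template present → met
5. condition 'uses solicitors' holds; Form ADV amendment 36 days ago vs limit 30 → not met
6. privacy notice absent → not met
7. conflicts-of-interest disclosure present → met
Not met: 1, 2, 5, 6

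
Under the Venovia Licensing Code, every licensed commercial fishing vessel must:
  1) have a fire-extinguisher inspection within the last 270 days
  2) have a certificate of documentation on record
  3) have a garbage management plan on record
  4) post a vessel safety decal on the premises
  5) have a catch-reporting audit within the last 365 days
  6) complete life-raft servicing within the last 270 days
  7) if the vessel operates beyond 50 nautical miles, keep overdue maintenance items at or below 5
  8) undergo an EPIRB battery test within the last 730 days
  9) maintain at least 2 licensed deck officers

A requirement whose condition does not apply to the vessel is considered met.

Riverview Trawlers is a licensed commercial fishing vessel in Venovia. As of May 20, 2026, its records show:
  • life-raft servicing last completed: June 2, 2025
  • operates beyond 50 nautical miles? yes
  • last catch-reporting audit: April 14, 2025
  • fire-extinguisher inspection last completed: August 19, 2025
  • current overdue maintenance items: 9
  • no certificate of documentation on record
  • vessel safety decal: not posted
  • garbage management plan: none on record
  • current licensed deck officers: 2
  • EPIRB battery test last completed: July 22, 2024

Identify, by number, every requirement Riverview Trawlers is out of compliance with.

1, 2, 3, 4, 5, 6, 7

1. fire-extinguisher inspection 274 days ago vs limit 270 → not met
2. certificate of documentation absent → not met
3. garbage management plan absent → not met
4. vessel safety decal absent → not met
5. catch-reporting audit 401 days ago vs limit 365 → not met
6. life-raft servicing 352 days ago vs limit 270 → not met
7. condition 'operates beyond 50 nautical miles' holds; overdue maintenance items 9 > 5 → not met
8. EPIRB battery test 667 days ago vs limit 730 → met
9. licensed deck officers 2 ≥ 2 → met
Not met: 1, 2, 3, 4, 5, 6, 7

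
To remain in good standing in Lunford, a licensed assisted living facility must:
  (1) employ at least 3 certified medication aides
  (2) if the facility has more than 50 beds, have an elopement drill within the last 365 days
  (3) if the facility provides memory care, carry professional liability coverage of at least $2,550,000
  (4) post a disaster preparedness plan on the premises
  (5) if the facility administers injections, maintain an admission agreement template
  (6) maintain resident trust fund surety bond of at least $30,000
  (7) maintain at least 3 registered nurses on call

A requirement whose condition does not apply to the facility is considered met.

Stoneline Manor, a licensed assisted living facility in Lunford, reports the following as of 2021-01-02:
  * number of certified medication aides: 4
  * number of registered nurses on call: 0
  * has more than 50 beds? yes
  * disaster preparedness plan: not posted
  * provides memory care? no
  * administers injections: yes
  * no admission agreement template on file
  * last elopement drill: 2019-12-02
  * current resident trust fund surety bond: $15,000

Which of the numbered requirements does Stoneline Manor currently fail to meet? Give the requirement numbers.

1. certified medication aides 4 ≥ 3 → met
2. condition 'has more than 50 beds' holds; elopement drill 397 days ago vs limit 365 → not met
3. condition 'provides memory care' does not hold → requirement n/a → met
4. disaster preparedness plan absent → not met
5. condition 'administers injections' holds; admission agreement template absent → not met
6. resident trust fund surety bond $15,000 < $30,000 → not met
7. registered nurses on call 0 < 3 → not met
Not met: 2, 4, 5, 6, 7

2, 4, 5, 6, 7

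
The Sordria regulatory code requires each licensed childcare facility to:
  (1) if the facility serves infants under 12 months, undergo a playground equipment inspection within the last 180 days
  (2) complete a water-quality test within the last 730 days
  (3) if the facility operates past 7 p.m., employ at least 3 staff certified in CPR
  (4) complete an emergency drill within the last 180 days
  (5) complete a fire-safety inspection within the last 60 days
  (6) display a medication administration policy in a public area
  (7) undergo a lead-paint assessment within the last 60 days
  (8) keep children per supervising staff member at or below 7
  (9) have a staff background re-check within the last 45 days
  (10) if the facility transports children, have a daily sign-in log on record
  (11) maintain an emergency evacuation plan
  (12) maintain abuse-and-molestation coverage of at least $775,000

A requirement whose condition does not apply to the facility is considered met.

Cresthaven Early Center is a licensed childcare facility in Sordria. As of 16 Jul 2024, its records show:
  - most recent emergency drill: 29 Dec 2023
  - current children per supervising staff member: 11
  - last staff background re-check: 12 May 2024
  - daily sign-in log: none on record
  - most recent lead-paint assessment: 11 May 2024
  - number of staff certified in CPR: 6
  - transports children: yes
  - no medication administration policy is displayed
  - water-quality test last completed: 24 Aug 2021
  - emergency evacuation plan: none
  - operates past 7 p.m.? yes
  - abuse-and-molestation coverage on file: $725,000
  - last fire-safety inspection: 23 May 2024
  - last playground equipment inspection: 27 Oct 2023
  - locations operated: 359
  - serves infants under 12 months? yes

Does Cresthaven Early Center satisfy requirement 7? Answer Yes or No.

No

7. lead-paint assessment 66 days ago vs limit 60 → not met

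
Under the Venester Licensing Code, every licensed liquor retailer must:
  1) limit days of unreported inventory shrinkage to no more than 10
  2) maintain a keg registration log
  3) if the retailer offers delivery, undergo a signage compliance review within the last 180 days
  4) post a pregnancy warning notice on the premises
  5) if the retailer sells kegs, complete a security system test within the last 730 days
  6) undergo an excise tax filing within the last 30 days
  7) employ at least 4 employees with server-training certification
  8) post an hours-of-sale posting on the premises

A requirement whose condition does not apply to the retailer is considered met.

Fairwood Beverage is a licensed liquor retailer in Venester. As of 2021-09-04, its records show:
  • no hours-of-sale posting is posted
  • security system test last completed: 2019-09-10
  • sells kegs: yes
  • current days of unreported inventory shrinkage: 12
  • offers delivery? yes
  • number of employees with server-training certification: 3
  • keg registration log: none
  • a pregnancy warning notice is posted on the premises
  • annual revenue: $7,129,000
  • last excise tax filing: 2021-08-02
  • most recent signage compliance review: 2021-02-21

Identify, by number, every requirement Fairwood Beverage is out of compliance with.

1, 2, 3, 6, 7, 8

1. days of unreported inventory shrinkage 12 > 10 → not met
2. keg registration log absent → not met
3. condition 'offers delivery' holds; signage compliance review 195 days ago vs limit 180 → not met
4. pregnancy warning notice present → met
5. condition 'sells kegs' holds; security system test 725 days ago vs limit 730 → met
6. excise tax filing 33 days ago vs limit 30 → not met
7. employees with server-training certification 3 < 4 → not met
8. hours-of-sale posting absent → not met
Not met: 1, 2, 3, 6, 7, 8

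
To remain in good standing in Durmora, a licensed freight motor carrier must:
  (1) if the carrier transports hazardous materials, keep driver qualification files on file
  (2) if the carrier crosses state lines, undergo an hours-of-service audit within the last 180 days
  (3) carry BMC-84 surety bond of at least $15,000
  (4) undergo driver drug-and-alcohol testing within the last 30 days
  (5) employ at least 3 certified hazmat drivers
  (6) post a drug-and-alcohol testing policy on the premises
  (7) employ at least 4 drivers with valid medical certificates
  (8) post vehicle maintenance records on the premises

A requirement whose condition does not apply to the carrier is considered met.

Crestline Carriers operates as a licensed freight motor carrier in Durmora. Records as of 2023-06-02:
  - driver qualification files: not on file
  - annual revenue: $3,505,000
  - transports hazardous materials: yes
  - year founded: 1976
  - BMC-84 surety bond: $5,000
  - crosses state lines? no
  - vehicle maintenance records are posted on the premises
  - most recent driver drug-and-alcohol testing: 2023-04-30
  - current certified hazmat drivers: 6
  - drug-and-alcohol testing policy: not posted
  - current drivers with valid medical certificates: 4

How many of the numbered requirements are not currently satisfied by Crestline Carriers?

1. condition 'transports hazardous materials' holds; driver qualification files absent → not met
2. condition 'crosses state lines' does not hold → requirement n/a → met
3. BMC-84 surety bond $5,000 < $15,000 → not met
4. driver drug-and-alcohol testing 33 days ago vs limit 30 → not met
5. certified hazmat drivers 6 ≥ 3 → met
6. drug-and-alcohol testing policy absent → not met
7. drivers with valid medical certificates 4 ≥ 4 → met
8. vehicle maintenance records present → met
Not met: 4 of 8

4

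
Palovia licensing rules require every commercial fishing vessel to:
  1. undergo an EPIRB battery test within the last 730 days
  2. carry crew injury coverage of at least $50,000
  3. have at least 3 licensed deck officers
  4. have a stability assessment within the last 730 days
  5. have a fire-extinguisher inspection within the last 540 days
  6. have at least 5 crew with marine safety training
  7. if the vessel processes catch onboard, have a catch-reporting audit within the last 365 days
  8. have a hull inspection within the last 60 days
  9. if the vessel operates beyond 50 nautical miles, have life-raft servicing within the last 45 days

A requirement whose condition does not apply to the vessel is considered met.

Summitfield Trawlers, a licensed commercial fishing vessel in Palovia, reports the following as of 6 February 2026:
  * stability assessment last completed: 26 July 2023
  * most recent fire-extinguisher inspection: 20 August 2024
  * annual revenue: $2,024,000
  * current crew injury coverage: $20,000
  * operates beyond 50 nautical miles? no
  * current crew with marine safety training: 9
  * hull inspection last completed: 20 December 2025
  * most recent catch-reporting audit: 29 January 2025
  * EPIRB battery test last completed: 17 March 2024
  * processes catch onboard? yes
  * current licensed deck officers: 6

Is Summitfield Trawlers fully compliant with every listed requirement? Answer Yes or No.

No

1. EPIRB battery test 691 days ago vs limit 730 → met
2. crew injury coverage $20,000 < $50,000 → not met
3. licensed deck officers 6 ≥ 3 → met
4. stability assessment 926 days ago vs limit 730 → not met
5. fire-extinguisher inspection 535 days ago vs limit 540 → met
6. crew with marine safety training 9 ≥ 5 → met
7. condition 'processes catch onboard' holds; catch-reporting audit 373 days ago vs limit 365 → not met
8. hull inspection 48 days ago vs limit 60 → met
9. condition 'operates beyond 50 nautical miles' does not hold → requirement n/a → met
Not met: 2, 4, 7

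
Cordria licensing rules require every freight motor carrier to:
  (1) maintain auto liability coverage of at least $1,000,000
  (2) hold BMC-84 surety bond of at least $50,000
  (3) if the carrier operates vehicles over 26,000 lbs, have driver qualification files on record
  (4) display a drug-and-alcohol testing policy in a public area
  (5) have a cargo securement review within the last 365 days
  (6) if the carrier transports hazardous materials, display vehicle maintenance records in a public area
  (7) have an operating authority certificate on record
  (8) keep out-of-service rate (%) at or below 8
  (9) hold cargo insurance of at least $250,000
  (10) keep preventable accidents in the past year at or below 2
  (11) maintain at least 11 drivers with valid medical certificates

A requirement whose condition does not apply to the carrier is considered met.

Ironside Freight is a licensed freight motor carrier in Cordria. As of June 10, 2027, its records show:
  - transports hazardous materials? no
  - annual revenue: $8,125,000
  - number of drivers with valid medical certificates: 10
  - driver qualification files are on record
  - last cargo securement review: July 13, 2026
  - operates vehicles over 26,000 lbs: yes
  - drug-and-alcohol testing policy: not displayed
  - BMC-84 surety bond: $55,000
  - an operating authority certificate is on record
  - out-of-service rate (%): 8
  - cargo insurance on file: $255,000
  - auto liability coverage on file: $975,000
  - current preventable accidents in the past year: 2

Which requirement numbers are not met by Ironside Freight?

1. auto liability coverage $975,000 < $1,000,000 → not met
2. BMC-84 surety bond $55,000 ≥ $50,000 → met
3. condition 'operates vehicles over 26,000 lbs' holds; driver qualification files present → met
4. drug-and-alcohol testing policy absent → not met
5. cargo securement review 332 days ago vs limit 365 → met
6. condition 'transports hazardous materials' does not hold → requirement n/a → met
7. operating authority certificate present → met
8. out-of-service rate (%) 8 ≤ 8 → met
9. cargo insurance $255,000 ≥ $250,000 → met
10. preventable accidents in the past year 2 ≤ 2 → met
11. drivers with valid medical certificates 10 < 11 → not met
Not met: 1, 4, 11

1, 4, 11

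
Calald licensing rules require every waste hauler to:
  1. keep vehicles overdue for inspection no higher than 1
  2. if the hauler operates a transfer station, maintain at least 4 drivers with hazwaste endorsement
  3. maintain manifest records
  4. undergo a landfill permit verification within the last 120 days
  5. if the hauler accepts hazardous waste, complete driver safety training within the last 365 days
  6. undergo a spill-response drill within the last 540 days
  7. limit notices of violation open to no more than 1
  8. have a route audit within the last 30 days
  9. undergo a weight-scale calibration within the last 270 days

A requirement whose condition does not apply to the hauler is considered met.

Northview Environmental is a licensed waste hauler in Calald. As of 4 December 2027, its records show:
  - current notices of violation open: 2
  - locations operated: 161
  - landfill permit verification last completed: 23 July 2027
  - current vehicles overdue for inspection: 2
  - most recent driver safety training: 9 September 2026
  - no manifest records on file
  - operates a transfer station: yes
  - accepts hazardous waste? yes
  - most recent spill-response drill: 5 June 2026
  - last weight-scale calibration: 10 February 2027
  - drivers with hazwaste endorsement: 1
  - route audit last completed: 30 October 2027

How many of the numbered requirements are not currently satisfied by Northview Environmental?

1. vehicles overdue for inspection 2 > 1 → not met
2. condition 'operates a transfer station' holds; drivers with hazwaste endorsement 1 < 4 → not met
3. manifest records absent → not met
4. landfill permit verification 134 days ago vs limit 120 → not met
5. condition 'accepts hazardous waste' holds; driver safety training 451 days ago vs limit 365 → not met
6. spill-response drill 547 days ago vs limit 540 → not met
7. notices of violation open 2 > 1 → not met
8. route audit 35 days ago vs limit 30 → not met
9. weight-scale calibration 297 days ago vs limit 270 → not met
Not met: 9 of 9

9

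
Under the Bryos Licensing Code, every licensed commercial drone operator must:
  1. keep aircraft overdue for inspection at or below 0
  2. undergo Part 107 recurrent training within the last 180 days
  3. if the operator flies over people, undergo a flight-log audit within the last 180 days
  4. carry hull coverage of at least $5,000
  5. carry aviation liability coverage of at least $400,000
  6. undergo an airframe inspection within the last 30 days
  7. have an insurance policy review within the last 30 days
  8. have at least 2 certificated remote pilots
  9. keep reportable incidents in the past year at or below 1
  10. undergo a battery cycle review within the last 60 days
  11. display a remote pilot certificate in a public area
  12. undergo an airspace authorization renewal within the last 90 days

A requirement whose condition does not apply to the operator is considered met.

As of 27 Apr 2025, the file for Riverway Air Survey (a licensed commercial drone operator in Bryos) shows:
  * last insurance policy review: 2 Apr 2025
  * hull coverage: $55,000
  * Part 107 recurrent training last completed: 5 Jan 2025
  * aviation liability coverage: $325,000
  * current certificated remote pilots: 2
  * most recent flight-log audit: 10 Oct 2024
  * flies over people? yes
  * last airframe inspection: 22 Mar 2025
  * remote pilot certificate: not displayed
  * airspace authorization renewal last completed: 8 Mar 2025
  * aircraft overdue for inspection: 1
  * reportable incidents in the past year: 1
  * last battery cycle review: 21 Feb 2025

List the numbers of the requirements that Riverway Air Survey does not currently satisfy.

1. aircraft overdue for inspection 1 > 0 → not met
2. Part 107 recurrent training 112 days ago vs limit 180 → met
3. condition 'flies over people' holds; flight-log audit 199 days ago vs limit 180 → not met
4. hull coverage $55,000 ≥ $5,000 → met
5. aviation liability coverage $325,000 < $400,000 → not met
6. airframe inspection 36 days ago vs limit 30 → not met
7. insurance policy review 25 days ago vs limit 30 → met
8. certificated remote pilots 2 ≥ 2 → met
9. reportable incidents in the past year 1 ≤ 1 → met
10. battery cycle review 65 days ago vs limit 60 → not met
11. remote pilot certificate absent → not met
12. airspace authorization renewal 50 days ago vs limit 90 → met
Not met: 1, 3, 5, 6, 10, 11

1, 3, 5, 6, 10, 11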